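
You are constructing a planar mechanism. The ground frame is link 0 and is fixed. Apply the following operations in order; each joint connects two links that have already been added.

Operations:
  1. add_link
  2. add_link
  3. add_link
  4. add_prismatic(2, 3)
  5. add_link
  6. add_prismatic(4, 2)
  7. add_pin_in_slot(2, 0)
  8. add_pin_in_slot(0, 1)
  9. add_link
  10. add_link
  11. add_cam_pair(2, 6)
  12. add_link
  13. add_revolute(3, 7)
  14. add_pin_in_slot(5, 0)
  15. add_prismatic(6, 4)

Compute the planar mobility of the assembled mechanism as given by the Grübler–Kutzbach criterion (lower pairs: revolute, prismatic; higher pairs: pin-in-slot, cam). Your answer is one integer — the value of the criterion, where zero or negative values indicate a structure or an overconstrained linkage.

M = 9

(L,J1,J2)=(1,0,0); link0 fixed
link1: (2,0,0)
link2: (3,0,0)
link3: (4,0,0)
P 2-3 [J1]: (4,1,0)
link4: (5,1,0)
P 4-2 [J1]: (5,2,0)
PS 2-0 [J2]: (5,2,1)
PS 0-1 [J2]: (5,2,2)
link5: (6,2,2)
link6: (7,2,2)
C 2-6 [J2]: (7,2,3)
link7: (8,2,3)
R 3-7 [J1]: (8,3,3)
PS 5-0 [J2]: (8,3,4)
P 6-4 [J1]: (8,4,4)
Grübler: 3·7 − 2·4 − 4 = 9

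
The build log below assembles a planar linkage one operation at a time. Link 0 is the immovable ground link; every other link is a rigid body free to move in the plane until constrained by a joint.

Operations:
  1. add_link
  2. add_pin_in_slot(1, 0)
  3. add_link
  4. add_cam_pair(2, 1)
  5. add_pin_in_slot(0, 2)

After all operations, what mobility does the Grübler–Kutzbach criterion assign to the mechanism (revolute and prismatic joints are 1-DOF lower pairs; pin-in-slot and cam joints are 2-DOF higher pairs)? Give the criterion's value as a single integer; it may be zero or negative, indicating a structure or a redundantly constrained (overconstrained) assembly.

M = 3

(L,J1,J2)=(1,0,0); link0 fixed
link1: (2,0,0)
PS 1-0 [J2]: (2,0,1)
link2: (3,0,1)
C 2-1 [J2]: (3,0,2)
PS 0-2 [J2]: (3,0,3)
Grübler: 3·2 − 2·0 − 3 = 3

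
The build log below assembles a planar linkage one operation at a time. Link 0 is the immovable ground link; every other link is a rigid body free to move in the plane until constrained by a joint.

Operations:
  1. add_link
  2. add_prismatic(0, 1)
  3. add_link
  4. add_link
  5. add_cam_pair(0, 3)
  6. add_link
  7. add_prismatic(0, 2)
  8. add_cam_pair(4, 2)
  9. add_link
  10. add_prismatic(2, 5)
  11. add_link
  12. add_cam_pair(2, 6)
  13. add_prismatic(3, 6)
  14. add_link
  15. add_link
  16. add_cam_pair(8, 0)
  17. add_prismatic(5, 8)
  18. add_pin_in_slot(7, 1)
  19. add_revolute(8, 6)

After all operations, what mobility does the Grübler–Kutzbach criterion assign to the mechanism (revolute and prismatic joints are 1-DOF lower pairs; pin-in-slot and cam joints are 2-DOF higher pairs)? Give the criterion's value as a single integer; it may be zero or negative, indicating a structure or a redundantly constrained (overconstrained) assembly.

(L,J1,J2)=(1,0,0); link0 fixed
link1: (2,0,0)
P 0-1 [J1]: (2,1,0)
link2: (3,1,0)
link3: (4,1,0)
C 0-3 [J2]: (4,1,1)
link4: (5,1,1)
P 0-2 [J1]: (5,2,1)
C 4-2 [J2]: (5,2,2)
link5: (6,2,2)
P 2-5 [J1]: (6,3,2)
link6: (7,3,2)
C 2-6 [J2]: (7,3,3)
P 3-6 [J1]: (7,4,3)
link7: (8,4,3)
link8: (9,4,3)
C 8-0 [J2]: (9,4,4)
P 5-8 [J1]: (9,5,4)
PS 7-1 [J2]: (9,5,5)
R 8-6 [J1]: (9,6,5)
Grübler: 3·8 − 2·6 − 5 = 7

M = 7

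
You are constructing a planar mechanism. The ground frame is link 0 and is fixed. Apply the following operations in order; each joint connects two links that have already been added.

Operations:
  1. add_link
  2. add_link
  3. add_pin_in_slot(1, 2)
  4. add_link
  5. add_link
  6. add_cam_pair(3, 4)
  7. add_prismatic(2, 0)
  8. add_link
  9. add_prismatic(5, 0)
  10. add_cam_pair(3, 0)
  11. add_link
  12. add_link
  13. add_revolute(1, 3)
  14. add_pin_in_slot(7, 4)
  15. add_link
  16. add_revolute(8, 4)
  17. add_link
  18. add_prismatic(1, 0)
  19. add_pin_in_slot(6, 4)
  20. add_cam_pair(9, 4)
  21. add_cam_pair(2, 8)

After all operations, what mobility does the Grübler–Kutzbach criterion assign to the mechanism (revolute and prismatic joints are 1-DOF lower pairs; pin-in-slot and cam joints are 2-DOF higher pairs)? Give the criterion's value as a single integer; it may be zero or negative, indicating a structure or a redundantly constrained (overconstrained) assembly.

M = 10

(L,J1,J2)=(1,0,0); link0 fixed
link1: (2,0,0)
link2: (3,0,0)
PS 1-2 [J2]: (3,0,1)
link3: (4,0,1)
link4: (5,0,1)
C 3-4 [J2]: (5,0,2)
P 2-0 [J1]: (5,1,2)
link5: (6,1,2)
P 5-0 [J1]: (6,2,2)
C 3-0 [J2]: (6,2,3)
link6: (7,2,3)
link7: (8,2,3)
R 1-3 [J1]: (8,3,3)
PS 7-4 [J2]: (8,3,4)
link8: (9,3,4)
R 8-4 [J1]: (9,4,4)
link9: (10,4,4)
P 1-0 [J1]: (10,5,4)
PS 6-4 [J2]: (10,5,5)
C 9-4 [J2]: (10,5,6)
C 2-8 [J2]: (10,5,7)
Grübler: 3·9 − 2·5 − 7 = 10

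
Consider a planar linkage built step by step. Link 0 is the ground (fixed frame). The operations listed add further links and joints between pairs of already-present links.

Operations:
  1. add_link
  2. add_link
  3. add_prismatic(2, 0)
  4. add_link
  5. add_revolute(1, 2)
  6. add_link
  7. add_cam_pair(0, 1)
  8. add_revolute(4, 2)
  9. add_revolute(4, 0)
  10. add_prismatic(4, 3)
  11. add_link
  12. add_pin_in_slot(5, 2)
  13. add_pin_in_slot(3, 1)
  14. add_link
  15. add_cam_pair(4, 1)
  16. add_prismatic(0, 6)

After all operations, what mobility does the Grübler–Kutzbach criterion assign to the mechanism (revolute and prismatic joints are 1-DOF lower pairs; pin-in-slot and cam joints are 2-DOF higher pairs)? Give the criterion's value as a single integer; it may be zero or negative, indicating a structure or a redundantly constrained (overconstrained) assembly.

(L,J1,J2)=(1,0,0); link0 fixed
link1: (2,0,0)
link2: (3,0,0)
P 2-0 [J1]: (3,1,0)
link3: (4,1,0)
R 1-2 [J1]: (4,2,0)
link4: (5,2,0)
C 0-1 [J2]: (5,2,1)
R 4-2 [J1]: (5,3,1)
R 4-0 [J1]: (5,4,1)
P 4-3 [J1]: (5,5,1)
link5: (6,5,1)
PS 5-2 [J2]: (6,5,2)
PS 3-1 [J2]: (6,5,3)
link6: (7,5,3)
C 4-1 [J2]: (7,5,4)
P 0-6 [J1]: (7,6,4)
Grübler: 3·6 − 2·6 − 4 = 2

M = 2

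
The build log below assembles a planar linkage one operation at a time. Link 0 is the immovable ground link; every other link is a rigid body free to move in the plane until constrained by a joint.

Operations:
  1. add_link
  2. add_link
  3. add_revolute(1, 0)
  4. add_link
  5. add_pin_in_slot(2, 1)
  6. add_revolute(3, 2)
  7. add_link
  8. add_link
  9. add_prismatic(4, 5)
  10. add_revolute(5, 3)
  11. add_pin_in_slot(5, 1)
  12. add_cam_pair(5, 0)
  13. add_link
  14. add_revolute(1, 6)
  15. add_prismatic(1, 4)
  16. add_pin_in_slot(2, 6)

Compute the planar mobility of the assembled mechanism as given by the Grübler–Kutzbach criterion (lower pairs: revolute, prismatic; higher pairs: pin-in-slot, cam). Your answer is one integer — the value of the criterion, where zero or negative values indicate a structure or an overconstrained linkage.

M = 2

(L,J1,J2)=(1,0,0); link0 fixed
link1: (2,0,0)
link2: (3,0,0)
R 1-0 [J1]: (3,1,0)
link3: (4,1,0)
PS 2-1 [J2]: (4,1,1)
R 3-2 [J1]: (4,2,1)
link4: (5,2,1)
link5: (6,2,1)
P 4-5 [J1]: (6,3,1)
R 5-3 [J1]: (6,4,1)
PS 5-1 [J2]: (6,4,2)
C 5-0 [J2]: (6,4,3)
link6: (7,4,3)
R 1-6 [J1]: (7,5,3)
P 1-4 [J1]: (7,6,3)
PS 2-6 [J2]: (7,6,4)
Grübler: 3·6 − 2·6 − 4 = 2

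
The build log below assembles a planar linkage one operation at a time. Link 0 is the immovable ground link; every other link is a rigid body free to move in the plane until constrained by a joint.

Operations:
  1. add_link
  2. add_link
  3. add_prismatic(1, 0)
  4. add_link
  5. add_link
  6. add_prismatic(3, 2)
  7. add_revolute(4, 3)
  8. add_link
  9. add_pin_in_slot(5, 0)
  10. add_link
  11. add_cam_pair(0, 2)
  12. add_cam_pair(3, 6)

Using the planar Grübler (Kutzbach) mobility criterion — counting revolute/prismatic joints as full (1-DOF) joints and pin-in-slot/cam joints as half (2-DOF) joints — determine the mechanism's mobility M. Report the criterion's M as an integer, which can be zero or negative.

ground; <1,0,0>
#1 <2,0,0>
#2 <3,0,0>
P:1↔0 J1 <3,1,0>
#3 <4,1,0>
#4 <5,1,0>
P:3↔2 J1 <5,2,0>
R:4↔3 J1 <5,3,0>
#5 <6,3,0>
PS:5↔0 J2 <6,3,1>
#6 <7,3,1>
C:0↔2 J2 <7,3,2>
C:3↔6 J2 <7,3,3>
3×6 − 2×3 − 1×3 = 9

M = 9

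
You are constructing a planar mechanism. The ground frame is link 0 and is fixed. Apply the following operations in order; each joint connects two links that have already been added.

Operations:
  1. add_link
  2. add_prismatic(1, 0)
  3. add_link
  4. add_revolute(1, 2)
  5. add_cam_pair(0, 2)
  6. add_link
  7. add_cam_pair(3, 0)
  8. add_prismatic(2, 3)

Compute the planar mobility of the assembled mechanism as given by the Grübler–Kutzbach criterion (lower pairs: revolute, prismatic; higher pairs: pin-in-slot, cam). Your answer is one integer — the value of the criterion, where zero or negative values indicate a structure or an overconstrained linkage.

link 0 = ground. State L|J1|J2 = 1|0|0
+link1  2|0|0
P(1,0) f=1→J1  2|1|0
+link2  3|1|0
R(1,2) f=1→J1  3|2|0
C(0,2) f=2→J2  3|2|1
+link3  4|2|1
C(3,0) f=2→J2  4|2|2
P(2,3) f=1→J1  4|3|2
M = 3(4−1)−2·3−2 = 9−6−2 = 1

M = 1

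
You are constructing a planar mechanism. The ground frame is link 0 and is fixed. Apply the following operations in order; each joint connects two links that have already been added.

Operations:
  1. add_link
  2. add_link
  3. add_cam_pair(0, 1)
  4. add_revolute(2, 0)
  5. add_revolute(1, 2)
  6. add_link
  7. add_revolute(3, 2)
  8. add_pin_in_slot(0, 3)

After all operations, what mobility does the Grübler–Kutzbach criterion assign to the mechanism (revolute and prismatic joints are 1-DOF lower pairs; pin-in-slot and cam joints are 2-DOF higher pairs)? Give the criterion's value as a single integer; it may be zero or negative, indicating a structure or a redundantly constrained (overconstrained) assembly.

M = 1

(L,J1,J2)=(1,0,0); link0 fixed
link1: (2,0,0)
link2: (3,0,0)
C 0-1 [J2]: (3,0,1)
R 2-0 [J1]: (3,1,1)
R 1-2 [J1]: (3,2,1)
link3: (4,2,1)
R 3-2 [J1]: (4,3,1)
PS 0-3 [J2]: (4,3,2)
Grübler: 3·3 − 2·3 − 2 = 1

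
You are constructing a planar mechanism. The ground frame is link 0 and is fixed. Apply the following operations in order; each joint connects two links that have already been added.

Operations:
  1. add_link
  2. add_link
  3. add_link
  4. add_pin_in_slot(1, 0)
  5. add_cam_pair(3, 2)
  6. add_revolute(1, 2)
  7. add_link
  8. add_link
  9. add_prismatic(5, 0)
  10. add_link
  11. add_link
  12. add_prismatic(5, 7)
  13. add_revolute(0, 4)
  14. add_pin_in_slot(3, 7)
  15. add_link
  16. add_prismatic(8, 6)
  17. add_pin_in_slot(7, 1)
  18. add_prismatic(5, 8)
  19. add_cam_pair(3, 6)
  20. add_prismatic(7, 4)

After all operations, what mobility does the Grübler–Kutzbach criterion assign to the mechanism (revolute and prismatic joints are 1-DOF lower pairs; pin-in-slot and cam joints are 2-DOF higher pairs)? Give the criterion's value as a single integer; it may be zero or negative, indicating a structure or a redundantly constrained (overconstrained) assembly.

[1;0;0] (link 0 is ground)
L+ [2;0;0]
L+ [3;0;0]
L+ [4;0;0]
PS(1,0)∈J2 [4;0;1]
C(3,2)∈J2 [4;0;2]
R(1,2)∈J1 [4;1;2]
L+ [5;1;2]
L+ [6;1;2]
P(5,0)∈J1 [6;2;2]
L+ [7;2;2]
L+ [8;2;2]
P(5,7)∈J1 [8;3;2]
R(0,4)∈J1 [8;4;2]
PS(3,7)∈J2 [8;4;3]
L+ [9;4;3]
P(8,6)∈J1 [9;5;3]
PS(7,1)∈J2 [9;5;4]
P(5,8)∈J1 [9;6;4]
C(3,6)∈J2 [9;6;5]
P(7,4)∈J1 [9;7;5]
mobility = 24 − 14 − 5 = 5

M = 5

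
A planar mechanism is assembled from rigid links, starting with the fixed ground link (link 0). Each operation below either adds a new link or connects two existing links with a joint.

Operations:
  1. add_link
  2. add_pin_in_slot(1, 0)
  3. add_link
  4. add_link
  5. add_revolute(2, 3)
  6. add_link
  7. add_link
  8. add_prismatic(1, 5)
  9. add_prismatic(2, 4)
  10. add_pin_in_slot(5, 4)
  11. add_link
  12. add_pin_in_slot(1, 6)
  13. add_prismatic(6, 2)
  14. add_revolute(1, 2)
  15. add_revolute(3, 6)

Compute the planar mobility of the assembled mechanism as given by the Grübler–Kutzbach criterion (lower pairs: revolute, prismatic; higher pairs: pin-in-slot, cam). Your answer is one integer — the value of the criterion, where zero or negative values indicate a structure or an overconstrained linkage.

M = 3

ground; <1,0,0>
#1 <2,0,0>
PS:1↔0 J2 <2,0,1>
#2 <3,0,1>
#3 <4,0,1>
R:2↔3 J1 <4,1,1>
#4 <5,1,1>
#5 <6,1,1>
P:1↔5 J1 <6,2,1>
P:2↔4 J1 <6,3,1>
PS:5↔4 J2 <6,3,2>
#6 <7,3,2>
PS:1↔6 J2 <7,3,3>
P:6↔2 J1 <7,4,3>
R:1↔2 J1 <7,5,3>
R:3↔6 J1 <7,6,3>
3×6 − 2×6 − 1×3 = 3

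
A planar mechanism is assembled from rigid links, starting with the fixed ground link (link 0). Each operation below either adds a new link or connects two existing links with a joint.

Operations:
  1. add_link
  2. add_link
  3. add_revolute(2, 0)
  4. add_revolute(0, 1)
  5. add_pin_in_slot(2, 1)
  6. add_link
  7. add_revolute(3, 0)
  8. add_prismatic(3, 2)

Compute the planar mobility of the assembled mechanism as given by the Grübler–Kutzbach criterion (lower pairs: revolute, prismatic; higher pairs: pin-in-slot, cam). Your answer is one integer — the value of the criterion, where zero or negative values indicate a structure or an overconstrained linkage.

(L,J1,J2)=(1,0,0); link0 fixed
link1: (2,0,0)
link2: (3,0,0)
R 2-0 [J1]: (3,1,0)
R 0-1 [J1]: (3,2,0)
PS 2-1 [J2]: (3,2,1)
link3: (4,2,1)
R 3-0 [J1]: (4,3,1)
P 3-2 [J1]: (4,4,1)
Grübler: 3·3 − 2·4 − 1 = 0

M = 0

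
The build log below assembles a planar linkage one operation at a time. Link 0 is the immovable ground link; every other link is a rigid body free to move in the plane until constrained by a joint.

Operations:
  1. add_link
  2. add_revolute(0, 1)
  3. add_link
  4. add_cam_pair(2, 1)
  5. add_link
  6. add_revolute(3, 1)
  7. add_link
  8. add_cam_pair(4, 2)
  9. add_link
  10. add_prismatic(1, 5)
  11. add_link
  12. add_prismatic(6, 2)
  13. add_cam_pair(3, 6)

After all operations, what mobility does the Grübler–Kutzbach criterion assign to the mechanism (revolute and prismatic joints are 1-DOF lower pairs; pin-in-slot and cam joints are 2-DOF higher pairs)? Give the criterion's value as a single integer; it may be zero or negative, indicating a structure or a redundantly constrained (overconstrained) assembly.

M = 7

link 0 = ground. State L|J1|J2 = 1|0|0
+link1  2|0|0
R(0,1) f=1→J1  2|1|0
+link2  3|1|0
C(2,1) f=2→J2  3|1|1
+link3  4|1|1
R(3,1) f=1→J1  4|2|1
+link4  5|2|1
C(4,2) f=2→J2  5|2|2
+link5  6|2|2
P(1,5) f=1→J1  6|3|2
+link6  7|3|2
P(6,2) f=1→J1  7|4|2
C(3,6) f=2→J2  7|4|3
M = 3(7−1)−2·4−3 = 18−8−3 = 7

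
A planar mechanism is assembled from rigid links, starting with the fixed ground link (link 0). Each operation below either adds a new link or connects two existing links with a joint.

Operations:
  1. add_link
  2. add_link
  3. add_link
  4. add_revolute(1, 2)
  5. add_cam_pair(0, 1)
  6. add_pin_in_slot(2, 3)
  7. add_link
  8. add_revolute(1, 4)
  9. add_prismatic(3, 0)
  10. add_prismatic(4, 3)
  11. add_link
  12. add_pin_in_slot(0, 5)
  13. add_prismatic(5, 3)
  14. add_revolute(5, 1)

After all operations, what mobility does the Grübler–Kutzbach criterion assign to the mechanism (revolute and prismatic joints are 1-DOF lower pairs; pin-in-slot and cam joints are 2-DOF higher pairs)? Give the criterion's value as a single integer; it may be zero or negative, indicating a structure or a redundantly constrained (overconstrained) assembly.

M = 0

(L,J1,J2)=(1,0,0); link0 fixed
link1: (2,0,0)
link2: (3,0,0)
link3: (4,0,0)
R 1-2 [J1]: (4,1,0)
C 0-1 [J2]: (4,1,1)
PS 2-3 [J2]: (4,1,2)
link4: (5,1,2)
R 1-4 [J1]: (5,2,2)
P 3-0 [J1]: (5,3,2)
P 4-3 [J1]: (5,4,2)
link5: (6,4,2)
PS 0-5 [J2]: (6,4,3)
P 5-3 [J1]: (6,5,3)
R 5-1 [J1]: (6,6,3)
Grübler: 3·5 − 2·6 − 3 = 0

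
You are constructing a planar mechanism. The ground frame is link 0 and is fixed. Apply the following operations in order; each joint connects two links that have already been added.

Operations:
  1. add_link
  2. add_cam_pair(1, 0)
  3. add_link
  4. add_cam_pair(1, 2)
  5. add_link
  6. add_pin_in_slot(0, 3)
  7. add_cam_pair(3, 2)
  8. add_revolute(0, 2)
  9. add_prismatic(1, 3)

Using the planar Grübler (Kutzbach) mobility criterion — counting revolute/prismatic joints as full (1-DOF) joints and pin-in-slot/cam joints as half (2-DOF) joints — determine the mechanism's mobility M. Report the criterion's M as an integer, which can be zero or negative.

L=1 J1=0 J2=0
add link → L=2 J1=0 J2=0
C@1,0 dof=2 J2 → L=2 J1=0 J2=1
add link → L=3 J1=0 J2=1
C@1,2 dof=2 J2 → L=3 J1=0 J2=2
add link → L=4 J1=0 J2=2
PS@0,3 dof=2 J2 → L=4 J1=0 J2=3
C@3,2 dof=2 J2 → L=4 J1=0 J2=4
R@0,2 dof=1 J1 → L=4 J1=1 J2=4
P@1,3 dof=1 J1 → L=4 J1=2 J2=4
M=3(L−1)−2J1−J2=3·3−2·2−4=1

M = 1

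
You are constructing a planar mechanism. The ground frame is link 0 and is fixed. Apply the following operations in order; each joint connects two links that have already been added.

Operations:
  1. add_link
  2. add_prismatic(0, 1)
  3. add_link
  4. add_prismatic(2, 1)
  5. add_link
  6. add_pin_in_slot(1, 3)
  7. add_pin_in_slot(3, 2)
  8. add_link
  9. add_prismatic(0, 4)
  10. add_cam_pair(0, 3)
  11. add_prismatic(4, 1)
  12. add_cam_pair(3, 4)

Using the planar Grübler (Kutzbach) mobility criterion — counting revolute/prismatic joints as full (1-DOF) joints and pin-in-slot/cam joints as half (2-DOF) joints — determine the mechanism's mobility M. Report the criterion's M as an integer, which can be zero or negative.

L=1 J1=0 J2=0
add link → L=2 J1=0 J2=0
P@0,1 dof=1 J1 → L=2 J1=1 J2=0
add link → L=3 J1=1 J2=0
P@2,1 dof=1 J1 → L=3 J1=2 J2=0
add link → L=4 J1=2 J2=0
PS@1,3 dof=2 J2 → L=4 J1=2 J2=1
PS@3,2 dof=2 J2 → L=4 J1=2 J2=2
add link → L=5 J1=2 J2=2
P@0,4 dof=1 J1 → L=5 J1=3 J2=2
C@0,3 dof=2 J2 → L=5 J1=3 J2=3
P@4,1 dof=1 J1 → L=5 J1=4 J2=3
C@3,4 dof=2 J2 → L=5 J1=4 J2=4
M=3(L−1)−2J1−J2=3·4−2·4−4=0

M = 0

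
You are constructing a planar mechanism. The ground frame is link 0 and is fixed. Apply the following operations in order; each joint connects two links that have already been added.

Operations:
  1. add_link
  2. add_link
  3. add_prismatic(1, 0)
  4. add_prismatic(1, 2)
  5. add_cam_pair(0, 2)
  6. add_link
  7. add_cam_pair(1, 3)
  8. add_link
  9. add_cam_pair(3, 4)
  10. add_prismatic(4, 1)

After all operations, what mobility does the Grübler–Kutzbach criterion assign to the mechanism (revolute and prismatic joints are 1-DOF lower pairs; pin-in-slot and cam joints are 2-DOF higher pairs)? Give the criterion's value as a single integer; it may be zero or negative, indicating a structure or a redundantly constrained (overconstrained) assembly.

M = 3

(L,J1,J2)=(1,0,0); link0 fixed
link1: (2,0,0)
link2: (3,0,0)
P 1-0 [J1]: (3,1,0)
P 1-2 [J1]: (3,2,0)
C 0-2 [J2]: (3,2,1)
link3: (4,2,1)
C 1-3 [J2]: (4,2,2)
link4: (5,2,2)
C 3-4 [J2]: (5,2,3)
P 4-1 [J1]: (5,3,3)
Grübler: 3·4 − 2·3 − 3 = 3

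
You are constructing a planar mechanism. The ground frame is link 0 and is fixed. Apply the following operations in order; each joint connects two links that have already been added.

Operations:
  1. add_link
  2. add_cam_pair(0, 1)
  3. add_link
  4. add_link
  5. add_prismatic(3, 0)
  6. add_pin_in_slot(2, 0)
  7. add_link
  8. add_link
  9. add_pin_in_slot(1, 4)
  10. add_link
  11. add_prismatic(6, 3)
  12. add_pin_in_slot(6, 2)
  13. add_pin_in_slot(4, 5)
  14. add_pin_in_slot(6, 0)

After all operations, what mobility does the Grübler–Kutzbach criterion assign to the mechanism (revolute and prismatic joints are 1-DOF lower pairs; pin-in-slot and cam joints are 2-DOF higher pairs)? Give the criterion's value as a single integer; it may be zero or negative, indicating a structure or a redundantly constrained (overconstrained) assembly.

[1;0;0] (link 0 is ground)
L+ [2;0;0]
C(0,1)∈J2 [2;0;1]
L+ [3;0;1]
L+ [4;0;1]
P(3,0)∈J1 [4;1;1]
PS(2,0)∈J2 [4;1;2]
L+ [5;1;2]
L+ [6;1;2]
PS(1,4)∈J2 [6;1;3]
L+ [7;1;3]
P(6,3)∈J1 [7;2;3]
PS(6,2)∈J2 [7;2;4]
PS(4,5)∈J2 [7;2;5]
PS(6,0)∈J2 [7;2;6]
mobility = 18 − 4 − 6 = 8

M = 8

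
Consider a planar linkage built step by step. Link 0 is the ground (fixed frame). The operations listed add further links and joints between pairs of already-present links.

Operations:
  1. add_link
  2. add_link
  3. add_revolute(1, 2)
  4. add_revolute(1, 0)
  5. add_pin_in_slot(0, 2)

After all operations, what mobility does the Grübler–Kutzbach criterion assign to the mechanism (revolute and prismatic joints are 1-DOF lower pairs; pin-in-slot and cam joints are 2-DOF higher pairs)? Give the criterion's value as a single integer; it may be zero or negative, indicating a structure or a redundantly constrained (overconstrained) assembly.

(L,J1,J2)=(1,0,0); link0 fixed
link1: (2,0,0)
link2: (3,0,0)
R 1-2 [J1]: (3,1,0)
R 1-0 [J1]: (3,2,0)
PS 0-2 [J2]: (3,2,1)
Grübler: 3·2 − 2·2 − 1 = 1

M = 1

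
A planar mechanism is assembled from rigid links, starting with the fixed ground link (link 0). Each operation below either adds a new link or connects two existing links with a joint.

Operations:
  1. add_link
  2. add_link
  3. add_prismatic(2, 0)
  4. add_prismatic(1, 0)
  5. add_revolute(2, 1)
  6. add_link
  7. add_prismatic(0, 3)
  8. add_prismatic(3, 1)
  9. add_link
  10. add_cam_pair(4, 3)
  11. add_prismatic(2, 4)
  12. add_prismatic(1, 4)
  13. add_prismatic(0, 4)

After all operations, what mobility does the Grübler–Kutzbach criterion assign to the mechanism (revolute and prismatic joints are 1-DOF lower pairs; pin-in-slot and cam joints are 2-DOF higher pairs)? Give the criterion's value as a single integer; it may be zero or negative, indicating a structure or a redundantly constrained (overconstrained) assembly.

M = -5

(L,J1,J2)=(1,0,0); link0 fixed
link1: (2,0,0)
link2: (3,0,0)
P 2-0 [J1]: (3,1,0)
P 1-0 [J1]: (3,2,0)
R 2-1 [J1]: (3,3,0)
link3: (4,3,0)
P 0-3 [J1]: (4,4,0)
P 3-1 [J1]: (4,5,0)
link4: (5,5,0)
C 4-3 [J2]: (5,5,1)
P 2-4 [J1]: (5,6,1)
P 1-4 [J1]: (5,7,1)
P 0-4 [J1]: (5,8,1)
Grübler: 3·4 − 2·8 − 1 = -5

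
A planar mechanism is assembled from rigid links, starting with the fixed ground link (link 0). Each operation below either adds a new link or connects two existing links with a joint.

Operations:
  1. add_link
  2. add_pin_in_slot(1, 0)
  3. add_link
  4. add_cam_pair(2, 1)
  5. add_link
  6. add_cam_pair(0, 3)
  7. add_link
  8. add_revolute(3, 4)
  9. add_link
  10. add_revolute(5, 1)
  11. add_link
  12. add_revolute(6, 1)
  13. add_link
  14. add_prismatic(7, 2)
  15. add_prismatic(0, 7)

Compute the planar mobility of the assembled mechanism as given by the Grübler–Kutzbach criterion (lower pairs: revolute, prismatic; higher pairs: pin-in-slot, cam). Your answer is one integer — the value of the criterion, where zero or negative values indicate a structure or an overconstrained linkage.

L=1 J1=0 J2=0
add link → L=2 J1=0 J2=0
PS@1,0 dof=2 J2 → L=2 J1=0 J2=1
add link → L=3 J1=0 J2=1
C@2,1 dof=2 J2 → L=3 J1=0 J2=2
add link → L=4 J1=0 J2=2
C@0,3 dof=2 J2 → L=4 J1=0 J2=3
add link → L=5 J1=0 J2=3
R@3,4 dof=1 J1 → L=5 J1=1 J2=3
add link → L=6 J1=1 J2=3
R@5,1 dof=1 J1 → L=6 J1=2 J2=3
add link → L=7 J1=2 J2=3
R@6,1 dof=1 J1 → L=7 J1=3 J2=3
add link → L=8 J1=3 J2=3
P@7,2 dof=1 J1 → L=8 J1=4 J2=3
P@0,7 dof=1 J1 → L=8 J1=5 J2=3
M=3(L−1)−2J1−J2=3·7−2·5−3=8

M = 8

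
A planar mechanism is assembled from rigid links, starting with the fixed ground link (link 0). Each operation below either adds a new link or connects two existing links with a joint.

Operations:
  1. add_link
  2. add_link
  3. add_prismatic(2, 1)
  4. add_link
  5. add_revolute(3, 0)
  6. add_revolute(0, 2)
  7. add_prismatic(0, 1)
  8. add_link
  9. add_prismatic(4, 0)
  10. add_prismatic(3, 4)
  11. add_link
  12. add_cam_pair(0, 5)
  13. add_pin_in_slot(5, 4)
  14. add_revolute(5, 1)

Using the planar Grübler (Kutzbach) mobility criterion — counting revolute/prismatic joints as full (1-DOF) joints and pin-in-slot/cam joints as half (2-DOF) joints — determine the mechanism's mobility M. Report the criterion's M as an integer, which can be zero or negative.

M = -1

ground; <1,0,0>
#1 <2,0,0>
#2 <3,0,0>
P:2↔1 J1 <3,1,0>
#3 <4,1,0>
R:3↔0 J1 <4,2,0>
R:0↔2 J1 <4,3,0>
P:0↔1 J1 <4,4,0>
#4 <5,4,0>
P:4↔0 J1 <5,5,0>
P:3↔4 J1 <5,6,0>
#5 <6,6,0>
C:0↔5 J2 <6,6,1>
PS:5↔4 J2 <6,6,2>
R:5↔1 J1 <6,7,2>
3×5 − 2×7 − 1×2 = -1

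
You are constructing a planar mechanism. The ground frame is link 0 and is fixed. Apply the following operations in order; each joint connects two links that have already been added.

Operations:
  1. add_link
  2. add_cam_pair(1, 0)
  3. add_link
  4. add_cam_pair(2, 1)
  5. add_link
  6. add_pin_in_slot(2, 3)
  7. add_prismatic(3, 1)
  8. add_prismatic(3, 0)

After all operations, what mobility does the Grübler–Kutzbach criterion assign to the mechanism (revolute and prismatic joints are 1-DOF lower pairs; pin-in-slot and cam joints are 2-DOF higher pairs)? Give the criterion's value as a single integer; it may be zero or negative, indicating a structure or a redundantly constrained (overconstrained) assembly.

M = 2

ground; <1,0,0>
#1 <2,0,0>
C:1↔0 J2 <2,0,1>
#2 <3,0,1>
C:2↔1 J2 <3,0,2>
#3 <4,0,2>
PS:2↔3 J2 <4,0,3>
P:3↔1 J1 <4,1,3>
P:3↔0 J1 <4,2,3>
3×3 − 2×2 − 1×3 = 2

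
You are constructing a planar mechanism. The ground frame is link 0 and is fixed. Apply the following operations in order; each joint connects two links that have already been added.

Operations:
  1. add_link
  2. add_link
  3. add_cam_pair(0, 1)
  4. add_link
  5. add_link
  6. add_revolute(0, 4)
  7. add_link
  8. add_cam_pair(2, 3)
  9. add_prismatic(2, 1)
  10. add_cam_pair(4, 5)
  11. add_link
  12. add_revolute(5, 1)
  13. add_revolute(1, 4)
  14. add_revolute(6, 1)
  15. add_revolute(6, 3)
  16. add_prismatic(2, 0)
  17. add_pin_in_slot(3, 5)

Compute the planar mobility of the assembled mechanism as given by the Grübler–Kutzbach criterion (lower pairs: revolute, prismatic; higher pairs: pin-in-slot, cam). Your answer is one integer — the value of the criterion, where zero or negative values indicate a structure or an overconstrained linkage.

M = 0

link 0 = ground. State L|J1|J2 = 1|0|0
+link1  2|0|0
+link2  3|0|0
C(0,1) f=2→J2  3|0|1
+link3  4|0|1
+link4  5|0|1
R(0,4) f=1→J1  5|1|1
+link5  6|1|1
C(2,3) f=2→J2  6|1|2
P(2,1) f=1→J1  6|2|2
C(4,5) f=2→J2  6|2|3
+link6  7|2|3
R(5,1) f=1→J1  7|3|3
R(1,4) f=1→J1  7|4|3
R(6,1) f=1→J1  7|5|3
R(6,3) f=1→J1  7|6|3
P(2,0) f=1→J1  7|7|3
PS(3,5) f=2→J2  7|7|4
M = 3(7−1)−2·7−4 = 18−14−4 = 0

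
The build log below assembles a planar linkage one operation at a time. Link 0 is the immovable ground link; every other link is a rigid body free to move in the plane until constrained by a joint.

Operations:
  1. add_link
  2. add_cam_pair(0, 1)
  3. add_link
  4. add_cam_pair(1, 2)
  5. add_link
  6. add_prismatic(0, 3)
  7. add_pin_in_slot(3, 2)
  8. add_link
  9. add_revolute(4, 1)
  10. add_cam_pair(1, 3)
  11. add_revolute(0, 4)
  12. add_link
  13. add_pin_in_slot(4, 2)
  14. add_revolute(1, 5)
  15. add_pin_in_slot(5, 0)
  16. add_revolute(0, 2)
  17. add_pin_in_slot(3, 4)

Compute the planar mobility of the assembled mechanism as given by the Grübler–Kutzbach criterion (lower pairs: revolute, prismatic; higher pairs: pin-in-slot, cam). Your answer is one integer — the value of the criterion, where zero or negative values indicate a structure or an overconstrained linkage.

M = -2

(L,J1,J2)=(1,0,0); link0 fixed
link1: (2,0,0)
C 0-1 [J2]: (2,0,1)
link2: (3,0,1)
C 1-2 [J2]: (3,0,2)
link3: (4,0,2)
P 0-3 [J1]: (4,1,2)
PS 3-2 [J2]: (4,1,3)
link4: (5,1,3)
R 4-1 [J1]: (5,2,3)
C 1-3 [J2]: (5,2,4)
R 0-4 [J1]: (5,3,4)
link5: (6,3,4)
PS 4-2 [J2]: (6,3,5)
R 1-5 [J1]: (6,4,5)
PS 5-0 [J2]: (6,4,6)
R 0-2 [J1]: (6,5,6)
PS 3-4 [J2]: (6,5,7)
Grübler: 3·5 − 2·5 − 7 = -2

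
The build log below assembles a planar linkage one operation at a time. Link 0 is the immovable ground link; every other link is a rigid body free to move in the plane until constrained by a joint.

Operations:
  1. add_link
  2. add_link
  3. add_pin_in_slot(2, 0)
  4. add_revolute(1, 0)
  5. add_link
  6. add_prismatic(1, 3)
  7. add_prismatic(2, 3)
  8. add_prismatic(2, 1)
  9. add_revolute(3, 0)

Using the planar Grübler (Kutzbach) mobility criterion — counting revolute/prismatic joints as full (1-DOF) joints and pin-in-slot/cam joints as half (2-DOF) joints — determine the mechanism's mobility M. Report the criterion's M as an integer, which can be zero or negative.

M = -2

link 0 = ground. State L|J1|J2 = 1|0|0
+link1  2|0|0
+link2  3|0|0
PS(2,0) f=2→J2  3|0|1
R(1,0) f=1→J1  3|1|1
+link3  4|1|1
P(1,3) f=1→J1  4|2|1
P(2,3) f=1→J1  4|3|1
P(2,1) f=1→J1  4|4|1
R(3,0) f=1→J1  4|5|1
M = 3(4−1)−2·5−1 = 9−10−1 = -2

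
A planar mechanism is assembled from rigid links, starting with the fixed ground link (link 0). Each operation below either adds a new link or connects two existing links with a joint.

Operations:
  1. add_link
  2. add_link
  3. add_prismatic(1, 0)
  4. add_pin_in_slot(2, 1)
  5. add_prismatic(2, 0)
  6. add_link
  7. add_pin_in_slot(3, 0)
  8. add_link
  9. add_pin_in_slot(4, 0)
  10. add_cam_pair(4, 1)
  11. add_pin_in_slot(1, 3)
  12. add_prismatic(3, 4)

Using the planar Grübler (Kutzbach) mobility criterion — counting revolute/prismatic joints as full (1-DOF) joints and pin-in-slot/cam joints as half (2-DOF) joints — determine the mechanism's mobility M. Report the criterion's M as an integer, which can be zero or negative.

link 0 = ground. State L|J1|J2 = 1|0|0
+link1  2|0|0
+link2  3|0|0
P(1,0) f=1→J1  3|1|0
PS(2,1) f=2→J2  3|1|1
P(2,0) f=1→J1  3|2|1
+link3  4|2|1
PS(3,0) f=2→J2  4|2|2
+link4  5|2|2
PS(4,0) f=2→J2  5|2|3
C(4,1) f=2→J2  5|2|4
PS(1,3) f=2→J2  5|2|5
P(3,4) f=1→J1  5|3|5
M = 3(5−1)−2·3−5 = 12−6−5 = 1

M = 1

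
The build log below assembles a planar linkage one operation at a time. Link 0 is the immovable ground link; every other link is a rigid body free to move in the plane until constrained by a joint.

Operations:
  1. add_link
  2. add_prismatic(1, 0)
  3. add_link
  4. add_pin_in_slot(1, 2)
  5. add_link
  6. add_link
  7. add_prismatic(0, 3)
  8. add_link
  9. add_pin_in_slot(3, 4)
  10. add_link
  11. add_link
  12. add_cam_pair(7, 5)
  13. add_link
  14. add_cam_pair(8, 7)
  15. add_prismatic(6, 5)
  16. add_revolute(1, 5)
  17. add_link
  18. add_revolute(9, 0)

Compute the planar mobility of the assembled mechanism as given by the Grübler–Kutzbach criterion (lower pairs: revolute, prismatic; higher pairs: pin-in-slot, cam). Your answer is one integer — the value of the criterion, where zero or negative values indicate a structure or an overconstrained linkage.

[1;0;0] (link 0 is ground)
L+ [2;0;0]
P(1,0)∈J1 [2;1;0]
L+ [3;1;0]
PS(1,2)∈J2 [3;1;1]
L+ [4;1;1]
L+ [5;1;1]
P(0,3)∈J1 [5;2;1]
L+ [6;2;1]
PS(3,4)∈J2 [6;2;2]
L+ [7;2;2]
L+ [8;2;2]
C(7,5)∈J2 [8;2;3]
L+ [9;2;3]
C(8,7)∈J2 [9;2;4]
P(6,5)∈J1 [9;3;4]
R(1,5)∈J1 [9;4;4]
L+ [10;4;4]
R(9,0)∈J1 [10;5;4]
mobility = 27 − 10 − 4 = 13

M = 13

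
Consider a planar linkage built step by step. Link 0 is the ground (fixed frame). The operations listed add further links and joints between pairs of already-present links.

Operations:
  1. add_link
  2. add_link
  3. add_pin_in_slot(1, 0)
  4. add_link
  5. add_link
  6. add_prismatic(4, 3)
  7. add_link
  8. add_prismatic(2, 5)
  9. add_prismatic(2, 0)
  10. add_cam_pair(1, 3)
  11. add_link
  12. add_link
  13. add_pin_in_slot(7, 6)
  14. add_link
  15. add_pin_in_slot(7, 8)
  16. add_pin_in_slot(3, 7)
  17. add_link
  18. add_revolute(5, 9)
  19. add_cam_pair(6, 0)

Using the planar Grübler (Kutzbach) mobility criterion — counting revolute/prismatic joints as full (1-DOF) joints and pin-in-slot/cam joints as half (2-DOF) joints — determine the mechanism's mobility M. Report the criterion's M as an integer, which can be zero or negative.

[1;0;0] (link 0 is ground)
L+ [2;0;0]
L+ [3;0;0]
PS(1,0)∈J2 [3;0;1]
L+ [4;0;1]
L+ [5;0;1]
P(4,3)∈J1 [5;1;1]
L+ [6;1;1]
P(2,5)∈J1 [6;2;1]
P(2,0)∈J1 [6;3;1]
C(1,3)∈J2 [6;3;2]
L+ [7;3;2]
L+ [8;3;2]
PS(7,6)∈J2 [8;3;3]
L+ [9;3;3]
PS(7,8)∈J2 [9;3;4]
PS(3,7)∈J2 [9;3;5]
L+ [10;3;5]
R(5,9)∈J1 [10;4;5]
C(6,0)∈J2 [10;4;6]
mobility = 27 − 8 − 6 = 13

M = 13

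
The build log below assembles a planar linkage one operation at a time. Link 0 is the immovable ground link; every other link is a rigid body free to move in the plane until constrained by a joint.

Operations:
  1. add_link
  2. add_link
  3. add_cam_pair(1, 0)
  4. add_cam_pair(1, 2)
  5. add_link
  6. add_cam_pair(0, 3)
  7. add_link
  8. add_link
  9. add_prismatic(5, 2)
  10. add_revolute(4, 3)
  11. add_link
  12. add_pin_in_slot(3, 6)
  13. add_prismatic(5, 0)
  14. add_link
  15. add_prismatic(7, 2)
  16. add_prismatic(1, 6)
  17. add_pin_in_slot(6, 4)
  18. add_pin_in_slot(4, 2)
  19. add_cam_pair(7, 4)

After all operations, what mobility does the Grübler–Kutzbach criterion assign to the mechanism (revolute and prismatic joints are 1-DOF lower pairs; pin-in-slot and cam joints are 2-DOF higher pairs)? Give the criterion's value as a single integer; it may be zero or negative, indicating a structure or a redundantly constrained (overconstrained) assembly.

ground; <1,0,0>
#1 <2,0,0>
#2 <3,0,0>
C:1↔0 J2 <3,0,1>
C:1↔2 J2 <3,0,2>
#3 <4,0,2>
C:0↔3 J2 <4,0,3>
#4 <5,0,3>
#5 <6,0,3>
P:5↔2 J1 <6,1,3>
R:4↔3 J1 <6,2,3>
#6 <7,2,3>
PS:3↔6 J2 <7,2,4>
P:5↔0 J1 <7,3,4>
#7 <8,3,4>
P:7↔2 J1 <8,4,4>
P:1↔6 J1 <8,5,4>
PS:6↔4 J2 <8,5,5>
PS:4↔2 J2 <8,5,6>
C:7↔4 J2 <8,5,7>
3×7 − 2×5 − 1×7 = 4

M = 4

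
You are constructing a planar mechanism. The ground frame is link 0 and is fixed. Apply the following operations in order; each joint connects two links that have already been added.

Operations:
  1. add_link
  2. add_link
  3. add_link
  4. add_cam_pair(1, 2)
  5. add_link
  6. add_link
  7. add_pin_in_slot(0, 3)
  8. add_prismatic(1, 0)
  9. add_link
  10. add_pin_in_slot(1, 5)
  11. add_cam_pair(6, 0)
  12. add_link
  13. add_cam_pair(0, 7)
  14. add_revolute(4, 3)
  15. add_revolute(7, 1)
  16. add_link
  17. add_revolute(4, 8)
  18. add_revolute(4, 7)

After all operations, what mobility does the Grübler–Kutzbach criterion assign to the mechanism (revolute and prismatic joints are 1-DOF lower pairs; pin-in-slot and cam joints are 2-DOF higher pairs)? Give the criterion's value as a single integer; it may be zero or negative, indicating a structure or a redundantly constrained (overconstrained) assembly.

ground; <1,0,0>
#1 <2,0,0>
#2 <3,0,0>
#3 <4,0,0>
C:1↔2 J2 <4,0,1>
#4 <5,0,1>
#5 <6,0,1>
PS:0↔3 J2 <6,0,2>
P:1↔0 J1 <6,1,2>
#6 <7,1,2>
PS:1↔5 J2 <7,1,3>
C:6↔0 J2 <7,1,4>
#7 <8,1,4>
C:0↔7 J2 <8,1,5>
R:4↔3 J1 <8,2,5>
R:7↔1 J1 <8,3,5>
#8 <9,3,5>
R:4↔8 J1 <9,4,5>
R:4↔7 J1 <9,5,5>
3×8 − 2×5 − 1×5 = 9

M = 9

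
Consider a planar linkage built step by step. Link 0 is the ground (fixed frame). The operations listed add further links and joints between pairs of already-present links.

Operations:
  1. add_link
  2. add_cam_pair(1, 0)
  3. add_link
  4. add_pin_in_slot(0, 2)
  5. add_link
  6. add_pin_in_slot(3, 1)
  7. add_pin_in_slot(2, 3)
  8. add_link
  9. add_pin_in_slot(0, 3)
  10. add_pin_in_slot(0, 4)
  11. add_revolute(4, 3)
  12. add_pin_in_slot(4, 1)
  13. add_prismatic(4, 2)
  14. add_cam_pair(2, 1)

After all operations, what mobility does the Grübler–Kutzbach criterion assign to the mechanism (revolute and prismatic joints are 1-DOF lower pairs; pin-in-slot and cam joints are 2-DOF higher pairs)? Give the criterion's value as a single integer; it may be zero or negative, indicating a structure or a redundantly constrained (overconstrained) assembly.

link 0 = ground. State L|J1|J2 = 1|0|0
+link1  2|0|0
C(1,0) f=2→J2  2|0|1
+link2  3|0|1
PS(0,2) f=2→J2  3|0|2
+link3  4|0|2
PS(3,1) f=2→J2  4|0|3
PS(2,3) f=2→J2  4|0|4
+link4  5|0|4
PS(0,3) f=2→J2  5|0|5
PS(0,4) f=2→J2  5|0|6
R(4,3) f=1→J1  5|1|6
PS(4,1) f=2→J2  5|1|7
P(4,2) f=1→J1  5|2|7
C(2,1) f=2→J2  5|2|8
M = 3(5−1)−2·2−8 = 12−4−8 = 0

M = 0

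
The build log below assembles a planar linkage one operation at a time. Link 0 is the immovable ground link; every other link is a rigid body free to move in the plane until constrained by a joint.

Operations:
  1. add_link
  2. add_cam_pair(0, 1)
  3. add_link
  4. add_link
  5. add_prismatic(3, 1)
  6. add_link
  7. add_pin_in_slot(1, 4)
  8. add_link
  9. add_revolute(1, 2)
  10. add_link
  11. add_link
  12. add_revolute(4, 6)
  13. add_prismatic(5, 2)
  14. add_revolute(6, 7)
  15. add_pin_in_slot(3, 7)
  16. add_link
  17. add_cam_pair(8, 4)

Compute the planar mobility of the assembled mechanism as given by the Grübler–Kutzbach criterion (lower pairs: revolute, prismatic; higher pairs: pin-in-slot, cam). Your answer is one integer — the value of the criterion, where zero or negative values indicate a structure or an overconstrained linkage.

M = 10

[1;0;0] (link 0 is ground)
L+ [2;0;0]
C(0,1)∈J2 [2;0;1]
L+ [3;0;1]
L+ [4;0;1]
P(3,1)∈J1 [4;1;1]
L+ [5;1;1]
PS(1,4)∈J2 [5;1;2]
L+ [6;1;2]
R(1,2)∈J1 [6;2;2]
L+ [7;2;2]
L+ [8;2;2]
R(4,6)∈J1 [8;3;2]
P(5,2)∈J1 [8;4;2]
R(6,7)∈J1 [8;5;2]
PS(3,7)∈J2 [8;5;3]
L+ [9;5;3]
C(8,4)∈J2 [9;5;4]
mobility = 24 − 10 − 4 = 10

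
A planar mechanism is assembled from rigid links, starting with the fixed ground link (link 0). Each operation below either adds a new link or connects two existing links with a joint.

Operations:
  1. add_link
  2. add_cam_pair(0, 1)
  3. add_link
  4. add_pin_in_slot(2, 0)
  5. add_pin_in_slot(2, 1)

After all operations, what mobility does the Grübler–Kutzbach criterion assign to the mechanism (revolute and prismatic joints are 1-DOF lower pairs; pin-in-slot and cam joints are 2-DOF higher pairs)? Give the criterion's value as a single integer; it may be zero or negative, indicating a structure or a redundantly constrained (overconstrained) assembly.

L=1 J1=0 J2=0
add link → L=2 J1=0 J2=0
C@0,1 dof=2 J2 → L=2 J1=0 J2=1
add link → L=3 J1=0 J2=1
PS@2,0 dof=2 J2 → L=3 J1=0 J2=2
PS@2,1 dof=2 J2 → L=3 J1=0 J2=3
M=3(L−1)−2J1−J2=3·2−2·0−3=3

M = 3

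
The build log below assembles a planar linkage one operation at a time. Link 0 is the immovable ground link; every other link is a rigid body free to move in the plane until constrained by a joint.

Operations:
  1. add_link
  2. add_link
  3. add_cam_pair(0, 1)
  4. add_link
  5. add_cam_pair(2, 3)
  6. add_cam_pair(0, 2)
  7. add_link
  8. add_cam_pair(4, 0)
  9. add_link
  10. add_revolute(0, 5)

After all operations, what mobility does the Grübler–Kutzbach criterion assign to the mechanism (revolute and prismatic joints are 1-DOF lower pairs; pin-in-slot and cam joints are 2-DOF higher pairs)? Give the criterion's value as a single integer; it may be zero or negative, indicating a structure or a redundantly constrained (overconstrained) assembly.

M = 9

L=1 J1=0 J2=0
add link → L=2 J1=0 J2=0
add link → L=3 J1=0 J2=0
C@0,1 dof=2 J2 → L=3 J1=0 J2=1
add link → L=4 J1=0 J2=1
C@2,3 dof=2 J2 → L=4 J1=0 J2=2
C@0,2 dof=2 J2 → L=4 J1=0 J2=3
add link → L=5 J1=0 J2=3
C@4,0 dof=2 J2 → L=5 J1=0 J2=4
add link → L=6 J1=0 J2=4
R@0,5 dof=1 J1 → L=6 J1=1 J2=4
M=3(L−1)−2J1−J2=3·5−2·1−4=9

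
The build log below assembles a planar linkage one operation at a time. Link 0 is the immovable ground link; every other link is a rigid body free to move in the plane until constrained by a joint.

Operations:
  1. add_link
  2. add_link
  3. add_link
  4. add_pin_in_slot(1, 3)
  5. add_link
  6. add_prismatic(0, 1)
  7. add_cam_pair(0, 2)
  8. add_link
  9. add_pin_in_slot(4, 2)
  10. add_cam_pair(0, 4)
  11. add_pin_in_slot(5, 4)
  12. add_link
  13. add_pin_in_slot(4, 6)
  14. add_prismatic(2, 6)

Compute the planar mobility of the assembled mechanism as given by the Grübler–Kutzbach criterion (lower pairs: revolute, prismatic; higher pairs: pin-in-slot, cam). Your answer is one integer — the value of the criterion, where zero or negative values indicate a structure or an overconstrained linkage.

M = 8

[1;0;0] (link 0 is ground)
L+ [2;0;0]
L+ [3;0;0]
L+ [4;0;0]
PS(1,3)∈J2 [4;0;1]
L+ [5;0;1]
P(0,1)∈J1 [5;1;1]
C(0,2)∈J2 [5;1;2]
L+ [6;1;2]
PS(4,2)∈J2 [6;1;3]
C(0,4)∈J2 [6;1;4]
PS(5,4)∈J2 [6;1;5]
L+ [7;1;5]
PS(4,6)∈J2 [7;1;6]
P(2,6)∈J1 [7;2;6]
mobility = 18 − 4 − 6 = 8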